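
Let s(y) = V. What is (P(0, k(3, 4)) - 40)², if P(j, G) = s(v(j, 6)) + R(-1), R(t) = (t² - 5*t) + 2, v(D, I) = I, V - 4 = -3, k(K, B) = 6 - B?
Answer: 961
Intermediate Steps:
V = 1 (V = 4 - 3 = 1)
R(t) = 2 + t² - 5*t
s(y) = 1
P(j, G) = 9 (P(j, G) = 1 + (2 + (-1)² - 5*(-1)) = 1 + (2 + 1 + 5) = 1 + 8 = 9)
(P(0, k(3, 4)) - 40)² = (9 - 40)² = (-31)² = 961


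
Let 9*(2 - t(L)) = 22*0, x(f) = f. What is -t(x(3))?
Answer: -2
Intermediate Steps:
t(L) = 2 (t(L) = 2 - 22*0/9 = 2 - ⅑*0 = 2 + 0 = 2)
-t(x(3)) = -1*2 = -2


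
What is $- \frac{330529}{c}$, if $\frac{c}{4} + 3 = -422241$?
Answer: $\frac{330529}{1688976} \approx 0.1957$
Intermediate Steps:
$c = -1688976$ ($c = -12 + 4 \left(-422241\right) = -12 - 1688964 = -1688976$)
$- \frac{330529}{c} = - \frac{330529}{-1688976} = \left(-330529\right) \left(- \frac{1}{1688976}\right) = \frac{330529}{1688976}$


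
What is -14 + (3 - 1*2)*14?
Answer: 0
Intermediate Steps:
-14 + (3 - 1*2)*14 = -14 + (3 - 2)*14 = -14 + 1*14 = -14 + 14 = 0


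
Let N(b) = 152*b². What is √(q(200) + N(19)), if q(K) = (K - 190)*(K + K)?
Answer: 2*√14718 ≈ 242.64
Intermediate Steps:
q(K) = 2*K*(-190 + K) (q(K) = (-190 + K)*(2*K) = 2*K*(-190 + K))
√(q(200) + N(19)) = √(2*200*(-190 + 200) + 152*19²) = √(2*200*10 + 152*361) = √(4000 + 54872) = √58872 = 2*√14718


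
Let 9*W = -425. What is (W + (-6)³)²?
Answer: 5612161/81 ≈ 69286.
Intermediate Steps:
W = -425/9 (W = (⅑)*(-425) = -425/9 ≈ -47.222)
(W + (-6)³)² = (-425/9 + (-6)³)² = (-425/9 - 216)² = (-2369/9)² = 5612161/81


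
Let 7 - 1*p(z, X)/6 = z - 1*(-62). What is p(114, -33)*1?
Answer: -1014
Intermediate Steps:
p(z, X) = -330 - 6*z (p(z, X) = 42 - 6*(z - 1*(-62)) = 42 - 6*(z + 62) = 42 - 6*(62 + z) = 42 + (-372 - 6*z) = -330 - 6*z)
p(114, -33)*1 = (-330 - 6*114)*1 = (-330 - 684)*1 = -1014*1 = -1014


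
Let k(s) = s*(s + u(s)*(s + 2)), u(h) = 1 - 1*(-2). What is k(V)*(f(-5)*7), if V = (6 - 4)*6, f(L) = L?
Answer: -22680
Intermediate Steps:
u(h) = 3 (u(h) = 1 + 2 = 3)
V = 12 (V = 2*6 = 12)
k(s) = s*(6 + 4*s) (k(s) = s*(s + 3*(s + 2)) = s*(s + 3*(2 + s)) = s*(s + (6 + 3*s)) = s*(6 + 4*s))
k(V)*(f(-5)*7) = (2*12*(3 + 2*12))*(-5*7) = (2*12*(3 + 24))*(-35) = (2*12*27)*(-35) = 648*(-35) = -22680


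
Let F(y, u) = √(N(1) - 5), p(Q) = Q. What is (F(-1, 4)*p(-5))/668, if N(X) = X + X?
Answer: -5*I*√3/668 ≈ -0.012964*I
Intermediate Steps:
N(X) = 2*X
F(y, u) = I*√3 (F(y, u) = √(2*1 - 5) = √(2 - 5) = √(-3) = I*√3)
(F(-1, 4)*p(-5))/668 = ((I*√3)*(-5))/668 = -5*I*√3*(1/668) = -5*I*√3/668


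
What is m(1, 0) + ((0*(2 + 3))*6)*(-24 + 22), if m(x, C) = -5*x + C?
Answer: -5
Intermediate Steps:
m(x, C) = C - 5*x
m(1, 0) + ((0*(2 + 3))*6)*(-24 + 22) = (0 - 5*1) + ((0*(2 + 3))*6)*(-24 + 22) = (0 - 5) + ((0*5)*6)*(-2) = -5 + (0*6)*(-2) = -5 + 0*(-2) = -5 + 0 = -5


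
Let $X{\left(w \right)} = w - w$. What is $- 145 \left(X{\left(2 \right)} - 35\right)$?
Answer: $5075$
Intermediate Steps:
$X{\left(w \right)} = 0$
$- 145 \left(X{\left(2 \right)} - 35\right) = - 145 \left(0 - 35\right) = \left(-145\right) \left(-35\right) = 5075$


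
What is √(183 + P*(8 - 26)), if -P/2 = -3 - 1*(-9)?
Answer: √399 ≈ 19.975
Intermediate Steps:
P = -12 (P = -2*(-3 - 1*(-9)) = -2*(-3 + 9) = -2*6 = -12)
√(183 + P*(8 - 26)) = √(183 - 12*(8 - 26)) = √(183 - 12*(-18)) = √(183 + 216) = √399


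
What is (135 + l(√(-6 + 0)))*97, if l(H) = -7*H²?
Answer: 17169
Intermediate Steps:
(135 + l(√(-6 + 0)))*97 = (135 - 7*(√(-6 + 0))²)*97 = (135 - 7*(√(-6))²)*97 = (135 - 7*(I*√6)²)*97 = (135 - 7*(-6))*97 = (135 + 42)*97 = 177*97 = 17169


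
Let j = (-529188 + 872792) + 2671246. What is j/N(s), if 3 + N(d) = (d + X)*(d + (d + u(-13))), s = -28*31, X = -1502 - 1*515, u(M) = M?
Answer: 502475/840977 ≈ 0.59749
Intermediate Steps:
X = -2017 (X = -1502 - 515 = -2017)
j = 3014850 (j = 343604 + 2671246 = 3014850)
s = -868
N(d) = -3 + (-2017 + d)*(-13 + 2*d) (N(d) = -3 + (d - 2017)*(d + (d - 13)) = -3 + (-2017 + d)*(d + (-13 + d)) = -3 + (-2017 + d)*(-13 + 2*d))
j/N(s) = 3014850/(26218 - 4047*(-868) + 2*(-868)²) = 3014850/(26218 + 3512796 + 2*753424) = 3014850/(26218 + 3512796 + 1506848) = 3014850/5045862 = 3014850*(1/5045862) = 502475/840977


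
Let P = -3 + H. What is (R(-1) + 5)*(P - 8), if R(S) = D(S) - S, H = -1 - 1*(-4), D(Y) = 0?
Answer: -48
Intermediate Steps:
H = 3 (H = -1 + 4 = 3)
R(S) = -S (R(S) = 0 - S = -S)
P = 0 (P = -3 + 3 = 0)
(R(-1) + 5)*(P - 8) = (-1*(-1) + 5)*(0 - 8) = (1 + 5)*(-8) = 6*(-8) = -48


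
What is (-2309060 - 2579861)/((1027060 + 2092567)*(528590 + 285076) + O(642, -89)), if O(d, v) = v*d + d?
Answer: -4888921/2538334366086 ≈ -1.9260e-6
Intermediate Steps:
O(d, v) = d + d*v (O(d, v) = d*v + d = d + d*v)
(-2309060 - 2579861)/((1027060 + 2092567)*(528590 + 285076) + O(642, -89)) = (-2309060 - 2579861)/((1027060 + 2092567)*(528590 + 285076) + 642*(1 - 89)) = -4888921/(3119627*813666 + 642*(-88)) = -4888921/(2538334422582 - 56496) = -4888921/2538334366086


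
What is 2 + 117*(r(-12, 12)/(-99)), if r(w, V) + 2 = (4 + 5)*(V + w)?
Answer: 48/11 ≈ 4.3636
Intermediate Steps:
r(w, V) = -2 + 9*V + 9*w (r(w, V) = -2 + (4 + 5)*(V + w) = -2 + 9*(V + w) = -2 + (9*V + 9*w) = -2 + 9*V + 9*w)
2 + 117*(r(-12, 12)/(-99)) = 2 + 117*((-2 + 9*12 + 9*(-12))/(-99)) = 2 + 117*((-2 + 108 - 108)*(-1/99)) = 2 + 117*(-2*(-1/99)) = 2 + 117*(2/99) = 2 + 26/11 = 48/11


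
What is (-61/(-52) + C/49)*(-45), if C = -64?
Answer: 15255/2548 ≈ 5.9870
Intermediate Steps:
(-61/(-52) + C/49)*(-45) = (-61/(-52) - 64/49)*(-45) = (-61*(-1/52) - 64*1/49)*(-45) = (61/52 - 64/49)*(-45) = -339/2548*(-45) = 15255/2548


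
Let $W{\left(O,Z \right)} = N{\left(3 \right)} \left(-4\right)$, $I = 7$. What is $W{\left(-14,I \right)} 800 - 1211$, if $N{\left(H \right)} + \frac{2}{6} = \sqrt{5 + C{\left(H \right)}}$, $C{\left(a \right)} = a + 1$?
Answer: $- \frac{29233}{3} \approx -9744.3$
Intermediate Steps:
$C{\left(a \right)} = 1 + a$
$N{\left(H \right)} = - \frac{1}{3} + \sqrt{6 + H}$ ($N{\left(H \right)} = - \frac{1}{3} + \sqrt{5 + \left(1 + H\right)} = - \frac{1}{3} + \sqrt{6 + H}$)
$W{\left(O,Z \right)} = - \frac{32}{3}$ ($W{\left(O,Z \right)} = \left(- \frac{1}{3} + \sqrt{6 + 3}\right) \left(-4\right) = \left(- \frac{1}{3} + \sqrt{9}\right) \left(-4\right) = \left(- \frac{1}{3} + 3\right) \left(-4\right) = \frac{8}{3} \left(-4\right) = - \frac{32}{3}$)
$W{\left(-14,I \right)} 800 - 1211 = \left(- \frac{32}{3}\right) 800 - 1211 = - \frac{25600}{3} - 1211 = - \frac{29233}{3}$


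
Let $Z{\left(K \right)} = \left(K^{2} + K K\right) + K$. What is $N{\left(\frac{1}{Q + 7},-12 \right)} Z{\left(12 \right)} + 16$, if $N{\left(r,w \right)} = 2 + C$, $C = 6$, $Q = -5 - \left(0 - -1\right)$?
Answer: $2416$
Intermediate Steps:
$Z{\left(K \right)} = K + 2 K^{2}$ ($Z{\left(K \right)} = \left(K^{2} + K^{2}\right) + K = 2 K^{2} + K = K + 2 K^{2}$)
$Q = -6$ ($Q = -5 - \left(0 + 1\right) = -5 - 1 = -6$)
$N{\left(r,w \right)} = 8$ ($N{\left(r,w \right)} = 2 + 6 = 8$)
$N{\left(\frac{1}{Q + 7},-12 \right)} Z{\left(12 \right)} + 16 = 8 \cdot 12 \left(1 + 2 \cdot 12\right) + 16 = 8 \cdot 12 \left(1 + 24\right) + 16 = 8 \cdot 12 \cdot 25 + 16 = 8 \cdot 300 + 16 = 2400 + 16 = 2416$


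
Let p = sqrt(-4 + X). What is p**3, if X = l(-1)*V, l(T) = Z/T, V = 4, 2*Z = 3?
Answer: -10*I*sqrt(10) ≈ -31.623*I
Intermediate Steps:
Z = 3/2 (Z = (1/2)*3 = 3/2 ≈ 1.5000)
l(T) = 3/(2*T)
X = -6 (X = ((3/2)/(-1))*4 = ((3/2)*(-1))*4 = -3/2*4 = -6)
p = I*sqrt(10) (p = sqrt(-4 - 6) = sqrt(-10) = I*sqrt(10) ≈ 3.1623*I)
p**3 = (I*sqrt(10))**3 = -10*I*sqrt(10)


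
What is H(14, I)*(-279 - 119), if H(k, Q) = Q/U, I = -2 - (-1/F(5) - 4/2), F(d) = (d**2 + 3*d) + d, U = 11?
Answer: -398/495 ≈ -0.80404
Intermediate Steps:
F(d) = d**2 + 4*d
I = 1/45 (I = -2 - (-1/(5*(4 + 5)) - 4/2) = -2 - (-1/(5*9) - 4*1/2) = -2 - (-1/45 - 2) = -2 - 1*(-91/45) = -2 + 91/45 = 1/45 ≈ 0.022222)
H(k, Q) = Q/11
H(14, I)*(-279 - 119) = ((1/11)*(1/45))*(-279 - 119) = (1/495)*(-398) = -398/495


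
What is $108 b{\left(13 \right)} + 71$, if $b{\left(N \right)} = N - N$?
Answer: $71$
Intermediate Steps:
$b{\left(N \right)} = 0$
$108 b{\left(13 \right)} + 71 = 108 \cdot 0 + 71 = 0 + 71 = 71$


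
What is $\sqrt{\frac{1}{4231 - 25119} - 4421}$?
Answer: $\frac{i \sqrt{482230023478}}{10444} \approx 66.491 i$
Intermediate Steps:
$\sqrt{\frac{1}{4231 - 25119} - 4421} = \sqrt{\frac{1}{-20888} - 4421} = \sqrt{- \frac{1}{20888} - 4421} = \sqrt{- \frac{92345849}{20888}} = \frac{i \sqrt{482230023478}}{10444}$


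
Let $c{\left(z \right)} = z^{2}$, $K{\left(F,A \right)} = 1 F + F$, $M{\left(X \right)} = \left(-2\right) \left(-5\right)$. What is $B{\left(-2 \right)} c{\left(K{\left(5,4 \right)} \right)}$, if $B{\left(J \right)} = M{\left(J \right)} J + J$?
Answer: $-2200$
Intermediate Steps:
$M{\left(X \right)} = 10$
$B{\left(J \right)} = 11 J$ ($B{\left(J \right)} = 10 J + J = 11 J$)
$K{\left(F,A \right)} = 2 F$ ($K{\left(F,A \right)} = F + F = 2 F$)
$B{\left(-2 \right)} c{\left(K{\left(5,4 \right)} \right)} = 11 \left(-2\right) \left(2 \cdot 5\right)^{2} = - 22 \cdot 10^{2} = \left(-22\right) 100 = -2200$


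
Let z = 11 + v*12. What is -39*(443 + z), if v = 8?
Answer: -21450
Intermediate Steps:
z = 107 (z = 11 + 8*12 = 11 + 96 = 107)
-39*(443 + z) = -39*(443 + 107) = -39*550 = -21450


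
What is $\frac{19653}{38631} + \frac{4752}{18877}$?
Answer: $\frac{184854731}{243079129} \approx 0.76047$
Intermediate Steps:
$\frac{19653}{38631} + \frac{4752}{18877} = 19653 \cdot \frac{1}{38631} + 4752 \cdot \frac{1}{18877} = \frac{6551}{12877} + \frac{4752}{18877} = \frac{184854731}{243079129}$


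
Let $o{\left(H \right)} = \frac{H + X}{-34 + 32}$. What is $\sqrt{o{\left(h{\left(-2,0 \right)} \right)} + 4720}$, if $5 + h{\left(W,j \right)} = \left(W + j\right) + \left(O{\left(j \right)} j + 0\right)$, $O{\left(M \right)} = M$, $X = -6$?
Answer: $\frac{\sqrt{18906}}{2} \approx 68.75$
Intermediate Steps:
$h{\left(W,j \right)} = -5 + W + j + j^{2}$ ($h{\left(W,j \right)} = -5 + \left(\left(W + j\right) + \left(j j + 0\right)\right) = -5 + \left(\left(W + j\right) + \left(j^{2} + 0\right)\right) = -5 + \left(\left(W + j\right) + j^{2}\right) = -5 + \left(W + j + j^{2}\right) = -5 + W + j + j^{2}$)
$o{\left(H \right)} = 3 - \frac{H}{2}$ ($o{\left(H \right)} = \frac{H - 6}{-34 + 32} = \frac{-6 + H}{-2} = \left(-6 + H\right) \left(- \frac{1}{2}\right) = 3 - \frac{H}{2}$)
$\sqrt{o{\left(h{\left(-2,0 \right)} \right)} + 4720} = \sqrt{\left(3 - \frac{-5 - 2 + 0 + 0^{2}}{2}\right) + 4720} = \sqrt{\left(3 - \frac{-5 - 2 + 0 + 0}{2}\right) + 4720} = \sqrt{\left(3 - - \frac{7}{2}\right) + 4720} = \sqrt{\left(3 + \frac{7}{2}\right) + 4720} = \sqrt{\frac{13}{2} + 4720} = \sqrt{\frac{9453}{2}} = \frac{\sqrt{18906}}{2}$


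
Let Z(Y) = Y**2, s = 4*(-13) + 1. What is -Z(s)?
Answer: -2601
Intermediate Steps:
s = -51 (s = -52 + 1 = -51)
-Z(s) = -1*(-51)**2 = -1*2601 = -2601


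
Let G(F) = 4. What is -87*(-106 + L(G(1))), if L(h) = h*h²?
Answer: 3654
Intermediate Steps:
L(h) = h³
-87*(-106 + L(G(1))) = -87*(-106 + 4³) = -87*(-106 + 64) = -87*(-42) = 3654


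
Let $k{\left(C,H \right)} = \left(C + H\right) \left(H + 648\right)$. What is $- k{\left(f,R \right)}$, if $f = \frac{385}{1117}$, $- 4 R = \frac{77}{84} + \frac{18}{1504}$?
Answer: $- \frac{6629478920125}{90960187392} \approx -72.883$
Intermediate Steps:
$R = - \frac{2095}{9024}$ ($R = - \frac{\frac{77}{84} + \frac{18}{1504}}{4} = - \frac{77 \cdot \frac{1}{84} + 18 \cdot \frac{1}{1504}}{4} = - \frac{\frac{11}{12} + \frac{9}{752}}{4} = \left(- \frac{1}{4}\right) \frac{2095}{2256} = - \frac{2095}{9024} \approx -0.23216$)
$f = \frac{385}{1117}$ ($f = 385 \cdot \frac{1}{1117} = \frac{385}{1117} \approx 0.34467$)
$k{\left(C,H \right)} = \left(648 + H\right) \left(C + H\right)$ ($k{\left(C,H \right)} = \left(C + H\right) \left(648 + H\right) = \left(648 + H\right) \left(C + H\right)$)
$- k{\left(f,R \right)} = - (\left(- \frac{2095}{9024}\right)^{2} + 648 \cdot \frac{385}{1117} + 648 \left(- \frac{2095}{9024}\right) + \frac{385}{1117} \left(- \frac{2095}{9024}\right)) = - (\frac{4389025}{81432576} + \frac{249480}{1117} - \frac{56565}{376} - \frac{806575}{10079808}) = \left(-1\right) \frac{6629478920125}{90960187392} = - \frac{6629478920125}{90960187392}$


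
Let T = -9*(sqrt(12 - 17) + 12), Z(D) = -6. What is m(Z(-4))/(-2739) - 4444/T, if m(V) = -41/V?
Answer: 97370819/2448666 - 4444*I*sqrt(5)/1341 ≈ 39.765 - 7.4102*I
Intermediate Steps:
T = -108 - 9*I*sqrt(5) (T = -9*(sqrt(-5) + 12) = -9*(I*sqrt(5) + 12) = -9*(12 + I*sqrt(5)) = -108 - 9*I*sqrt(5) ≈ -108.0 - 20.125*I)
m(Z(-4))/(-2739) - 4444/T = -41/(-6)/(-2739) - 4444/(-108 - 9*I*sqrt(5)) = -41*(-1/6)*(-1/2739) - 4444/(-108 - 9*I*sqrt(5)) = (41/6)*(-1/2739) - 4444/(-108 - 9*I*sqrt(5)) = -41/16434 - 4444/(-108 - 9*I*sqrt(5))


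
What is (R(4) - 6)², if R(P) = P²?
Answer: 100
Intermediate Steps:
(R(4) - 6)² = (4² - 6)² = (16 - 6)² = 10² = 100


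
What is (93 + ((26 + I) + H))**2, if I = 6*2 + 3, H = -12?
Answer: 14884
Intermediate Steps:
I = 15 (I = 12 + 3 = 15)
(93 + ((26 + I) + H))**2 = (93 + ((26 + 15) - 12))**2 = (93 + (41 - 12))**2 = (93 + 29)**2 = 122**2 = 14884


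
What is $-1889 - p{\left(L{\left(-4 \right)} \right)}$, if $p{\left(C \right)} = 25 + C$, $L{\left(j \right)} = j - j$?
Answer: $-1914$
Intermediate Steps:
$L{\left(j \right)} = 0$
$-1889 - p{\left(L{\left(-4 \right)} \right)} = -1889 - \left(25 + 0\right) = -1889 - 25 = -1914$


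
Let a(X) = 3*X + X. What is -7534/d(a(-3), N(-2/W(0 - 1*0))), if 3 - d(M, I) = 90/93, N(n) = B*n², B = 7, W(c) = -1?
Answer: -233554/63 ≈ -3707.2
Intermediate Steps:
a(X) = 4*X
N(n) = 7*n²
d(M, I) = 63/31 (d(M, I) = 3 - 90/93 = 3 - 1*30/31 = 3 - 30/31 = 63/31)
-7534/d(a(-3), N(-2/W(0 - 1*0))) = -7534/63/31 = -7534*31/63 = -233554/63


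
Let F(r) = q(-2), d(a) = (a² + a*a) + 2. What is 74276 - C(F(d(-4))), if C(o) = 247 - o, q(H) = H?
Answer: 74027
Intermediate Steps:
d(a) = 2 + 2*a² (d(a) = (a² + a²) + 2 = 2*a² + 2 = 2 + 2*a²)
F(r) = -2
74276 - C(F(d(-4))) = 74276 - (247 - 1*(-2)) = 74276 - (247 + 2) = 74276 - 1*249 = 74276 - 249 = 74027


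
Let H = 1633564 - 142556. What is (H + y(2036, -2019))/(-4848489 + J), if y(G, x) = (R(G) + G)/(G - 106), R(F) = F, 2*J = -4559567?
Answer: -2877649512/13757565925 ≈ -0.20917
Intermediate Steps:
J = -4559567/2 (J = (1/2)*(-4559567) = -4559567/2 ≈ -2.2798e+6)
y(G, x) = 2*G/(-106 + G) (y(G, x) = (G + G)/(G - 106) = (2*G)/(-106 + G) = 2*G/(-106 + G))
H = 1491008
(H + y(2036, -2019))/(-4848489 + J) = (1491008 + 2*2036/(-106 + 2036))/(-4848489 - 4559567/2) = (1491008 + 2*2036/1930)/(-14256545/2) = (1491008 + 2*2036*(1/1930))*(-2/14256545) = (1491008 + 2036/965)*(-2/14256545) = (1438824756/965)*(-2/14256545) = -2877649512/13757565925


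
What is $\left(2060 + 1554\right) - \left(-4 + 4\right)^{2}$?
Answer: $3614$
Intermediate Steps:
$\left(2060 + 1554\right) - \left(-4 + 4\right)^{2} = 3614 - 0^{2} = 3614 - 0 = 3614 + 0 = 3614$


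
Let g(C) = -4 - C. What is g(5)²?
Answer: 81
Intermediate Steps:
g(5)² = (-4 - 1*5)² = (-4 - 5)² = (-9)² = 81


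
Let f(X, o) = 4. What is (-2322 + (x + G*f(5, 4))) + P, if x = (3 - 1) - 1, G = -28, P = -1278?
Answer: -3711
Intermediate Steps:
x = 1 (x = 2 - 1 = 1)
(-2322 + (x + G*f(5, 4))) + P = (-2322 + (1 - 28*4)) - 1278 = (-2322 + (1 - 112)) - 1278 = (-2322 - 111) - 1278 = -2433 - 1278 = -3711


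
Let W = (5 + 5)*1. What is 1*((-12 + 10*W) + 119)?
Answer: 207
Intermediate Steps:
W = 10 (W = 10*1 = 10)
1*((-12 + 10*W) + 119) = 1*((-12 + 10*10) + 119) = 1*((-12 + 100) + 119) = 1*(88 + 119) = 1*207 = 207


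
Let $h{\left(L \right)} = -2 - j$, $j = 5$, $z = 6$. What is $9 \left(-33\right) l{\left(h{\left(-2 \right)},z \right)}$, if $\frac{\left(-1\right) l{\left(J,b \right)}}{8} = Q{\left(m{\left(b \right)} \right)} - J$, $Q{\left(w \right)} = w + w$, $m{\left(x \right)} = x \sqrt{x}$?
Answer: $16632 + 28512 \sqrt{6} \approx 86472.0$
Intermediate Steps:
$m{\left(x \right)} = x^{\frac{3}{2}}$
$h{\left(L \right)} = -7$ ($h{\left(L \right)} = -2 - 5 = -7$)
$Q{\left(w \right)} = 2 w$
$l{\left(J,b \right)} = - 16 b^{\frac{3}{2}} + 8 J$ ($l{\left(J,b \right)} = - 8 \left(2 b^{\frac{3}{2}} - J\right) = - 8 \left(- J + 2 b^{\frac{3}{2}}\right) = - 16 b^{\frac{3}{2}} + 8 J$)
$9 \left(-33\right) l{\left(h{\left(-2 \right)},z \right)} = 9 \left(-33\right) \left(- 16 \cdot 6^{\frac{3}{2}} + 8 \left(-7\right)\right) = - 297 \left(- 16 \cdot 6 \sqrt{6} - 56\right) = - 297 \left(- 96 \sqrt{6} - 56\right) = - 297 \left(-56 - 96 \sqrt{6}\right) = 16632 + 28512 \sqrt{6}$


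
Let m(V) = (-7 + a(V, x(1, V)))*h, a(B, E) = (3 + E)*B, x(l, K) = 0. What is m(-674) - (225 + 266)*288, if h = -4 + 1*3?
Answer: -139379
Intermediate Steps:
h = -1 (h = -4 + 3 = -1)
a(B, E) = B*(3 + E)
m(V) = 7 - 3*V (m(V) = (-7 + V*(3 + 0))*(-1) = (-7 + V*3)*(-1) = (-7 + 3*V)*(-1) = 7 - 3*V)
m(-674) - (225 + 266)*288 = (7 - 3*(-674)) - (225 + 266)*288 = (7 + 2022) - 491*288 = 2029 - 1*141408 = 2029 - 141408 = -139379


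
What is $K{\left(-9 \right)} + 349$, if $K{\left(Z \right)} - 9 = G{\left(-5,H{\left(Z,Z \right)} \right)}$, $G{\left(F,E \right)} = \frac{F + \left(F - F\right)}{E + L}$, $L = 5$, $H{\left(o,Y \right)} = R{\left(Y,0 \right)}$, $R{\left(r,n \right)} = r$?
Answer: $\frac{1437}{4} \approx 359.25$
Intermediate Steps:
$H{\left(o,Y \right)} = Y$
$G{\left(F,E \right)} = \frac{F}{5 + E}$ ($G{\left(F,E \right)} = \frac{F + \left(F - F\right)}{E + 5} = \frac{F + 0}{5 + E} = \frac{F}{5 + E}$)
$K{\left(Z \right)} = 9 - \frac{5}{5 + Z}$
$K{\left(-9 \right)} + 349 = \frac{40 + 9 \left(-9\right)}{5 - 9} + 349 = \frac{40 - 81}{-4} + 349 = \left(- \frac{1}{4}\right) \left(-41\right) + 349 = \frac{41}{4} + 349 = \frac{1437}{4}$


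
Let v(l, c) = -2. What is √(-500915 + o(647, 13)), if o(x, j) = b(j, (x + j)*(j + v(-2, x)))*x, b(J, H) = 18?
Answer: I*√489269 ≈ 699.48*I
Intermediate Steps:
o(x, j) = 18*x
√(-500915 + o(647, 13)) = √(-500915 + 18*647) = √(-500915 + 11646) = √(-489269) = I*√489269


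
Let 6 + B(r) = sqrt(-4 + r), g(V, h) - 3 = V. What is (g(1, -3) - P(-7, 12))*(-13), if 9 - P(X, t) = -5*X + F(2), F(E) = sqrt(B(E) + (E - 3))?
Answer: -390 - 13*sqrt(-7 + I*sqrt(2)) ≈ -393.46 - 34.568*I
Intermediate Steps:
g(V, h) = 3 + V
B(r) = -6 + sqrt(-4 + r)
F(E) = sqrt(-9 + E + sqrt(-4 + E)) (F(E) = sqrt((-6 + sqrt(-4 + E)) + (E - 3)) = sqrt((-6 + sqrt(-4 + E)) + (-3 + E)) = sqrt(-9 + E + sqrt(-4 + E)))
P(X, t) = 9 - sqrt(-7 + I*sqrt(2)) + 5*X (P(X, t) = 9 - (-5*X + sqrt(-9 + 2 + sqrt(-4 + 2))) = 9 - (-5*X + sqrt(-9 + 2 + sqrt(-2))) = 9 - (-5*X + sqrt(-9 + 2 + I*sqrt(2))) = 9 - (-5*X + sqrt(-7 + I*sqrt(2))) = 9 - (sqrt(-7 + I*sqrt(2)) - 5*X) = 9 + (-sqrt(-7 + I*sqrt(2)) + 5*X) = 9 - sqrt(-7 + I*sqrt(2)) + 5*X)
(g(1, -3) - P(-7, 12))*(-13) = ((3 + 1) - (9 - sqrt(-7 + I*sqrt(2)) + 5*(-7)))*(-13) = (4 - (9 - sqrt(-7 + I*sqrt(2)) - 35))*(-13) = (4 - (-26 - sqrt(-7 + I*sqrt(2))))*(-13) = (4 + (26 + sqrt(-7 + I*sqrt(2))))*(-13) = (30 + sqrt(-7 + I*sqrt(2)))*(-13) = -390 - 13*sqrt(-7 + I*sqrt(2))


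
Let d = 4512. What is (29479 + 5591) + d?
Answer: 39582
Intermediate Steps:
(29479 + 5591) + d = (29479 + 5591) + 4512 = 35070 + 4512 = 39582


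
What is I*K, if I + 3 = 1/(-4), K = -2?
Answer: 13/2 ≈ 6.5000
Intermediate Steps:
I = -13/4 (I = -3 + 1/(-4) = -3 - 1/4 = -13/4 ≈ -3.2500)
I*K = -13/4*(-2) = 13/2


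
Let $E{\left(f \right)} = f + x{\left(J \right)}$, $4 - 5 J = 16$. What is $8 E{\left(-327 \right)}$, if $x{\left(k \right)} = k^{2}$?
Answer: $- \frac{64248}{25} \approx -2569.9$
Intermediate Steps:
$J = - \frac{12}{5}$ ($J = \frac{4}{5} - \frac{16}{5} = - \frac{12}{5} \approx -2.4$)
$E{\left(f \right)} = \frac{144}{25} + f$ ($E{\left(f \right)} = f + \left(- \frac{12}{5}\right)^{2} = f + \frac{144}{25} = \frac{144}{25} + f$)
$8 E{\left(-327 \right)} = 8 \left(\frac{144}{25} - 327\right) = 8 \left(- \frac{8031}{25}\right) = - \frac{64248}{25}$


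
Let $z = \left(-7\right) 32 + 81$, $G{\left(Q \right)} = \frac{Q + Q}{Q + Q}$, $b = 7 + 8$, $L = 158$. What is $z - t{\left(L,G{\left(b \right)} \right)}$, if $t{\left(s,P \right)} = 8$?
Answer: $-151$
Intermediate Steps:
$b = 15$
$G{\left(Q \right)} = 1$ ($G{\left(Q \right)} = \frac{2 Q}{2 Q} = 2 Q \frac{1}{2 Q} = 1$)
$z = -143$ ($z = -224 + 81 = -143$)
$z - t{\left(L,G{\left(b \right)} \right)} = -143 - 8 = -151$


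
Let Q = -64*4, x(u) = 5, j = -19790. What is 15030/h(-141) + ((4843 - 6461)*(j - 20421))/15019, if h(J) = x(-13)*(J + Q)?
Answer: 25784227892/5962543 ≈ 4324.4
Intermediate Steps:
Q = -256
h(J) = -1280 + 5*J (h(J) = 5*(J - 256) = 5*(-256 + J) = -1280 + 5*J)
15030/h(-141) + ((4843 - 6461)*(j - 20421))/15019 = 15030/(-1280 + 5*(-141)) + ((4843 - 6461)*(-19790 - 20421))/15019 = 15030/(-1280 - 705) - 1618*(-40211)*(1/15019) = 15030/(-1985) + 65061398*(1/15019) = 15030*(-1/1985) + 65061398/15019 = -3006/397 + 65061398/15019 = 25784227892/5962543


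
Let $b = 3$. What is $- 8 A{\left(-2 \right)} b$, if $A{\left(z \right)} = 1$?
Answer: $-24$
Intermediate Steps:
$- 8 A{\left(-2 \right)} b = - 8 \cdot 1 \cdot 3 = \left(-8\right) 3 = -24$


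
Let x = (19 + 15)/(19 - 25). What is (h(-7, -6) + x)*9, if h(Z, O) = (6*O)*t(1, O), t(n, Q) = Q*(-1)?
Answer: -1995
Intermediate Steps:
x = -17/3 (x = 34/(-6) = 34*(-1/6) = -17/3 ≈ -5.6667)
t(n, Q) = -Q
h(Z, O) = -6*O**2 (h(Z, O) = (6*O)*(-O) = -6*O**2)
(h(-7, -6) + x)*9 = (-6*(-6)**2 - 17/3)*9 = (-6*36 - 17/3)*9 = (-216 - 17/3)*9 = -665/3*9 = -1995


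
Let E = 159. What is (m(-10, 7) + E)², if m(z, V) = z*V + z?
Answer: 6241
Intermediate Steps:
m(z, V) = z + V*z (m(z, V) = V*z + z = z + V*z)
(m(-10, 7) + E)² = (-10*(1 + 7) + 159)² = (-10*8 + 159)² = (-80 + 159)² = 79² = 6241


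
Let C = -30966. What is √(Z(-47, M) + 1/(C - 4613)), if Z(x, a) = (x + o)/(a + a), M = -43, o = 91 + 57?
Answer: 9*I*√135747760810/3059794 ≈ 1.0837*I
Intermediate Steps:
o = 148
Z(x, a) = (148 + x)/(2*a) (Z(x, a) = (x + 148)/(a + a) = (148 + x)/((2*a)) = (148 + x)*(1/(2*a)) = (148 + x)/(2*a))
√(Z(-47, M) + 1/(C - 4613)) = √((½)*(148 - 47)/(-43) + 1/(-30966 - 4613)) = √((½)*(-1/43)*101 + 1/(-35579)) = √(-101/86 - 1/35579) = √(-3593565/3059794) = 9*I*√135747760810/3059794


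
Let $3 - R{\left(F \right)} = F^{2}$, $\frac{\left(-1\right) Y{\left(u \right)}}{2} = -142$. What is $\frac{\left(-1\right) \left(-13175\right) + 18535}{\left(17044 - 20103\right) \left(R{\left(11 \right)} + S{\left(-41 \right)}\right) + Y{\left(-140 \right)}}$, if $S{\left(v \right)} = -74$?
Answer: $\frac{15855}{293806} \approx 0.053964$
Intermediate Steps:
$Y{\left(u \right)} = 284$ ($Y{\left(u \right)} = \left(-2\right) \left(-142\right) = 284$)
$R{\left(F \right)} = 3 - F^{2}$
$\frac{\left(-1\right) \left(-13175\right) + 18535}{\left(17044 - 20103\right) \left(R{\left(11 \right)} + S{\left(-41 \right)}\right) + Y{\left(-140 \right)}} = \frac{\left(-1\right) \left(-13175\right) + 18535}{\left(17044 - 20103\right) \left(\left(3 - 11^{2}\right) - 74\right) + 284} = \frac{13175 + 18535}{- 3059 \left(\left(3 - 121\right) - 74\right) + 284} = \frac{31710}{- 3059 \left(\left(3 - 121\right) - 74\right) + 284} = \frac{31710}{- 3059 \left(-118 - 74\right) + 284} = \frac{31710}{\left(-3059\right) \left(-192\right) + 284} = \frac{31710}{587328 + 284} = \frac{31710}{587612} = 31710 \cdot \frac{1}{587612} = \frac{15855}{293806}$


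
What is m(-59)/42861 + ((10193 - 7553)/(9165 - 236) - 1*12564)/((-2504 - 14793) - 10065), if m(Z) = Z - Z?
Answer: 56090658/122157649 ≈ 0.45917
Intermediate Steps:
m(Z) = 0
m(-59)/42861 + ((10193 - 7553)/(9165 - 236) - 1*12564)/((-2504 - 14793) - 10065) = 0/42861 + ((10193 - 7553)/(9165 - 236) - 1*12564)/((-2504 - 14793) - 10065) = 0*(1/42861) + (2640/8929 - 12564)/(-17297 - 10065) = 0 + (2640*(1/8929) - 12564)/(-27362) = 0 + (2640/8929 - 12564)*(-1/27362) = 0 - 112181316/8929*(-1/27362) = 0 + 56090658/122157649 = 56090658/122157649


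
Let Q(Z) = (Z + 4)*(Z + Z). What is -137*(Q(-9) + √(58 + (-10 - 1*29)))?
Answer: -12330 - 137*√19 ≈ -12927.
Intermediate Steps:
Q(Z) = 2*Z*(4 + Z) (Q(Z) = (4 + Z)*(2*Z) = 2*Z*(4 + Z))
-137*(Q(-9) + √(58 + (-10 - 1*29))) = -137*(2*(-9)*(4 - 9) + √(58 + (-10 - 1*29))) = -137*(2*(-9)*(-5) + √(58 + (-10 - 29))) = -137*(90 + √(58 - 39)) = -137*(90 + √19) = -12330 - 137*√19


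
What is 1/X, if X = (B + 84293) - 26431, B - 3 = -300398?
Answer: -1/242533 ≈ -4.1231e-6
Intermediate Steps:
B = -300395 (B = 3 - 300398 = -300395)
X = -242533 (X = (-300395 + 84293) - 26431 = -216102 - 26431 = -242533)
1/X = 1/(-242533) = -1/242533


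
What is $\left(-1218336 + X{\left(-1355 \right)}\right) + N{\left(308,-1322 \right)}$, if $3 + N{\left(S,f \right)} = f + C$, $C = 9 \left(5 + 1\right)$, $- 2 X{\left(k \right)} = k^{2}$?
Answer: $- \frac{4275239}{2} \approx -2.1376 \cdot 10^{6}$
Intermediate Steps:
$X{\left(k \right)} = - \frac{k^{2}}{2}$
$C = 54$ ($C = 9 \cdot 6 = 54$)
$N{\left(S,f \right)} = 51 + f$ ($N{\left(S,f \right)} = -3 + \left(f + 54\right) = -3 + \left(54 + f\right) = 51 + f$)
$\left(-1218336 + X{\left(-1355 \right)}\right) + N{\left(308,-1322 \right)} = \left(-1218336 - \frac{\left(-1355\right)^{2}}{2}\right) + \left(51 - 1322\right) = \left(-1218336 - \frac{1836025}{2}\right) - 1271 = - \frac{4272697}{2} - 1271 = - \frac{4275239}{2}$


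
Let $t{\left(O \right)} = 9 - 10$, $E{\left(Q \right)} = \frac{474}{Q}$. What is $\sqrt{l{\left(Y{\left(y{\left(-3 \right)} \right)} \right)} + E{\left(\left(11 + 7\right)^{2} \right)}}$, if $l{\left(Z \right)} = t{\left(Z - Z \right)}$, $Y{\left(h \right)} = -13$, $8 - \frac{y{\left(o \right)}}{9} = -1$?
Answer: $\frac{5 \sqrt{6}}{18} \approx 0.68041$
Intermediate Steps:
$y{\left(o \right)} = 81$ ($y{\left(o \right)} = 72 - -9 = 72 + 9 = 81$)
$t{\left(O \right)} = -1$
$l{\left(Z \right)} = -1$
$\sqrt{l{\left(Y{\left(y{\left(-3 \right)} \right)} \right)} + E{\left(\left(11 + 7\right)^{2} \right)}} = \sqrt{-1 + \frac{474}{\left(11 + 7\right)^{2}}} = \sqrt{-1 + \frac{474}{18^{2}}} = \sqrt{-1 + \frac{474}{324}} = \sqrt{-1 + 474 \cdot \frac{1}{324}} = \sqrt{-1 + \frac{79}{54}} = \sqrt{\frac{25}{54}} = \frac{5 \sqrt{6}}{18}$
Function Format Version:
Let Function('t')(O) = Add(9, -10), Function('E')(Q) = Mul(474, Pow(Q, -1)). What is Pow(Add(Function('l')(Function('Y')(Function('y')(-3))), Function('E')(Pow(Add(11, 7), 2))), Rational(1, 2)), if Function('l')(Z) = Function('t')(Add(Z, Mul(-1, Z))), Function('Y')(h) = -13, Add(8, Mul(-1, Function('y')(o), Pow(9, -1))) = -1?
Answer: Mul(Rational(5, 18), Pow(6, Rational(1, 2))) ≈ 0.68041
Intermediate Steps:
Function('y')(o) = 81 (Function('y')(o) = Add(72, Mul(-9, -1)) = Add(72, 9) = 81)
Function('t')(O) = -1
Function('l')(Z) = -1
Pow(Add(Function('l')(Function('Y')(Function('y')(-3))), Function('E')(Pow(Add(11, 7), 2))), Rational(1, 2)) = Pow(Add(-1, Mul(474, Pow(Pow(Add(11, 7), 2), -1))), Rational(1, 2)) = Pow(Add(-1, Mul(474, Pow(Pow(18, 2), -1))), Rational(1, 2)) = Pow(Add(-1, Mul(474, Pow(324, -1))), Rational(1, 2)) = Pow(Add(-1, Mul(474, Rational(1, 324))), Rational(1, 2)) = Pow(Add(-1, Rational(79, 54)), Rational(1, 2)) = Pow(Rational(25, 54), Rational(1, 2)) = Mul(Rational(5, 18), Pow(6, Rational(1, 2)))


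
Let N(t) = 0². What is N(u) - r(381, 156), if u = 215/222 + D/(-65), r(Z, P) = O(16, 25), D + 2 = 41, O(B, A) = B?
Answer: -16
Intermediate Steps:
D = 39 (D = -2 + 41 = 39)
r(Z, P) = 16
u = 409/1110 (u = 215/222 + 39/(-65) = 215*(1/222) + 39*(-1/65) = 215/222 - ⅗ = 409/1110 ≈ 0.36847)
N(t) = 0
N(u) - r(381, 156) = 0 - 1*16 = 0 - 16 = -16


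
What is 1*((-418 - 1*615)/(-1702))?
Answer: 1033/1702 ≈ 0.60693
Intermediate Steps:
1*((-418 - 1*615)/(-1702)) = 1*((-418 - 615)*(-1/1702)) = 1*(-1033*(-1/1702)) = 1*(1033/1702) = 1033/1702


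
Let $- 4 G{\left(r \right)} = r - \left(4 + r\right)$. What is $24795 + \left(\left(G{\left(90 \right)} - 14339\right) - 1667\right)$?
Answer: $8790$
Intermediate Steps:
$G{\left(r \right)} = 1$ ($G{\left(r \right)} = - \frac{r - \left(4 + r\right)}{4} = \left(- \frac{1}{4}\right) \left(-4\right) = 1$)
$24795 + \left(\left(G{\left(90 \right)} - 14339\right) - 1667\right) = 24795 + \left(\left(1 - 14339\right) - 1667\right) = 24795 - 16005 = 8790$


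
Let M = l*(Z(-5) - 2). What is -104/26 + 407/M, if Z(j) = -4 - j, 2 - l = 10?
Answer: 375/8 ≈ 46.875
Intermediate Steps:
l = -8 (l = 2 - 1*10 = 2 - 10 = -8)
M = 8 (M = -8*((-4 - 1*(-5)) - 2) = -8*((-4 + 5) - 2) = -8*(1 - 2) = -8*(-1) = 8)
-104/26 + 407/M = -104/26 + 407/8 = -104*1/26 + 407*(⅛) = -4 + 407/8 = 375/8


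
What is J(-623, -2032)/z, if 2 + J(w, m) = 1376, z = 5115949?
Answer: 1374/5115949 ≈ 0.00026857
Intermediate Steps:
J(w, m) = 1374 (J(w, m) = -2 + 1376 = 1374)
J(-623, -2032)/z = 1374/5115949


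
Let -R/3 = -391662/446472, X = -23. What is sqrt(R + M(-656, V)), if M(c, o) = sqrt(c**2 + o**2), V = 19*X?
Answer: sqrt(4997317 + 1898884*sqrt(621305))/1378 ≈ 28.122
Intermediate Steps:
R = 7253/2756 (R = -(-1174986)/446472 = -3*(-7253/8268) = 7253/2756 ≈ 2.6317)
V = -437 (V = 19*(-23) = -437)
sqrt(R + M(-656, V)) = sqrt(7253/2756 + sqrt((-656)**2 + (-437)**2)) = sqrt(7253/2756 + sqrt(430336 + 190969)) = sqrt(7253/2756 + sqrt(621305))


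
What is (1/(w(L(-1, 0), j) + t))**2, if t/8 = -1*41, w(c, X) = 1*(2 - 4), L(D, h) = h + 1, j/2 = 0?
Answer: 1/108900 ≈ 9.1827e-6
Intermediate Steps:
j = 0 (j = 2*0 = 0)
L(D, h) = 1 + h
w(c, X) = -2 (w(c, X) = 1*(-2) = -2)
t = -328 (t = 8*(-1*41) = 8*(-41) = -328)
(1/(w(L(-1, 0), j) + t))**2 = (1/(-2 - 328))**2 = (1/(-330))**2 = (-1/330)**2 = 1/108900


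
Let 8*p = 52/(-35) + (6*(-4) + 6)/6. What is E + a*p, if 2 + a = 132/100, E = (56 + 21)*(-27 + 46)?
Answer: 10243669/7000 ≈ 1463.4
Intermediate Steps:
E = 1463 (E = 77*19 = 1463)
a = -17/25 (a = -2 + 132/100 = -2 + 132*(1/100) = -2 + 33/25 = -17/25 ≈ -0.68000)
p = -157/280 (p = (52/(-35) + (6*(-4) + 6)/6)/8 = (52*(-1/35) + (-24 + 6)*(⅙))/8 = (-52/35 - 18*⅙)/8 = (-52/35 - 3)/8 = (⅛)*(-157/35) = -157/280 ≈ -0.56071)
E + a*p = 1463 - 17/25*(-157/280) = 1463 + 2669/7000 = 10243669/7000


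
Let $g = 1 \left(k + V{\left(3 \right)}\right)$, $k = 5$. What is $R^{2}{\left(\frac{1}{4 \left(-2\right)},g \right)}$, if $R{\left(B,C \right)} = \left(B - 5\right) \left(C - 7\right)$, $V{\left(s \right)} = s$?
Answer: $\frac{1681}{64} \approx 26.266$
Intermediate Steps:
$g = 8$ ($g = 1 \left(5 + 3\right) = 1 \cdot 8 = 8$)
$R{\left(B,C \right)} = \left(-7 + C\right) \left(-5 + B\right)$ ($R{\left(B,C \right)} = \left(-5 + B\right) \left(-7 + C\right) = \left(-7 + C\right) \left(-5 + B\right)$)
$R^{2}{\left(\frac{1}{4 \left(-2\right)},g \right)} = \left(35 - \frac{7}{4 \left(-2\right)} - 40 + \frac{1}{4 \left(-2\right)} 8\right)^{2} = \left(35 - \frac{7}{-8} - 40 + \frac{1}{-8} \cdot 8\right)^{2} = \left(35 - - \frac{7}{8} - 40 - 1\right)^{2} = \left(35 + \frac{7}{8} - 40 - 1\right)^{2} = \left(- \frac{41}{8}\right)^{2} = \frac{1681}{64}$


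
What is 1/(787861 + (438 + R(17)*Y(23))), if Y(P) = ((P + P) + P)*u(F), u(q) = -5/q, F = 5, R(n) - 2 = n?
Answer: 1/786988 ≈ 1.2707e-6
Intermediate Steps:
R(n) = 2 + n
Y(P) = -3*P (Y(P) = ((P + P) + P)*(-5/5) = (2*P + P)*(-5*⅕) = (3*P)*(-1) = -3*P)
1/(787861 + (438 + R(17)*Y(23))) = 1/(787861 + (438 + (2 + 17)*(-3*23))) = 1/(787861 + (438 + 19*(-69))) = 1/(787861 + (438 - 1311)) = 1/(787861 - 873) = 1/786988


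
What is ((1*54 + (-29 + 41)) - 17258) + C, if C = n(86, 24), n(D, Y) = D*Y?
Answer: -15128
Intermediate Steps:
C = 2064 (C = 86*24 = 2064)
((1*54 + (-29 + 41)) - 17258) + C = ((1*54 + (-29 + 41)) - 17258) + 2064 = ((54 + 12) - 17258) + 2064 = (66 - 17258) + 2064 = -17192 + 2064 = -15128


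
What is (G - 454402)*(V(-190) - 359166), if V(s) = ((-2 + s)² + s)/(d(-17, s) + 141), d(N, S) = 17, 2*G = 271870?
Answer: 9030379233859/79 ≈ 1.1431e+11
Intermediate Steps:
G = 135935 (G = (½)*271870 = 135935)
V(s) = s/158 + (-2 + s)²/158 (V(s) = ((-2 + s)² + s)/(17 + 141) = (s + (-2 + s)²)/158 = (s + (-2 + s)²)*(1/158) = s/158 + (-2 + s)²/158)
(G - 454402)*(V(-190) - 359166) = (135935 - 454402)*(((1/158)*(-190) + (-2 - 190)²/158) - 359166) = -318467*((-95/79 + (1/158)*(-192)²) - 359166) = -318467*((-95/79 + (1/158)*36864) - 359166) = -318467*((-95/79 + 18432/79) - 359166) = -318467*(18337/79 - 359166) = -318467*(-28355777/79) = 9030379233859/79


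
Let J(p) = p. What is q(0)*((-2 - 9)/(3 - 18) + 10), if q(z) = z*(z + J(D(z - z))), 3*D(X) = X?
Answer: 0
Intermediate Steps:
D(X) = X/3
q(z) = z**2 (q(z) = z*(z + (z - z)/3) = z*(z + (1/3)*0) = z*(z + 0) = z*z = z**2)
q(0)*((-2 - 9)/(3 - 18) + 10) = 0**2*((-2 - 9)/(3 - 18) + 10) = 0*(-11/(-15) + 10) = 0*(-11*(-1/15) + 10) = 0*(11/15 + 10) = 0*(161/15) = 0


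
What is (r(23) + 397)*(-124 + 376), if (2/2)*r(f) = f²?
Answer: 233352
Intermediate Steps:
r(f) = f²
(r(23) + 397)*(-124 + 376) = (23² + 397)*(-124 + 376) = (529 + 397)*252 = 926*252 = 233352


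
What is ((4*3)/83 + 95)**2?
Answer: 62362609/6889 ≈ 9052.5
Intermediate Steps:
((4*3)/83 + 95)**2 = (12*(1/83) + 95)**2 = (12/83 + 95)**2 = (7897/83)**2 = 62362609/6889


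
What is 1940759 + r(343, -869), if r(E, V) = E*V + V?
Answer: 1641823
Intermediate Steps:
r(E, V) = V + E*V
1940759 + r(343, -869) = 1940759 - 869*(1 + 343) = 1940759 - 869*344 = 1940759 - 298936 = 1641823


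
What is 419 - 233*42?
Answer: -9367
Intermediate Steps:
419 - 233*42 = 419 - 9786 = -9367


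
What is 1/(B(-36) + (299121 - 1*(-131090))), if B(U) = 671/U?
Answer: 36/15486925 ≈ 2.3245e-6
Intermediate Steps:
1/(B(-36) + (299121 - 1*(-131090))) = 1/(671/(-36) + (299121 - 1*(-131090))) = 1/(671*(-1/36) + (299121 + 131090)) = 1/(-671/36 + 430211) = 1/(15486925/36) = 36/15486925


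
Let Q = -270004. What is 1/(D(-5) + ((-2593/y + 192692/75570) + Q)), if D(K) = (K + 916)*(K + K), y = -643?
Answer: -24295755/6781125434087 ≈ -3.5828e-6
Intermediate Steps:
D(K) = 2*K*(916 + K) (D(K) = (916 + K)*(2*K) = 2*K*(916 + K))
1/(D(-5) + ((-2593/y + 192692/75570) + Q)) = 1/(2*(-5)*(916 - 5) + ((-2593/(-643) + 192692/75570) - 270004)) = 1/(2*(-5)*911 + ((-2593*(-1/643) + 192692*(1/75570)) - 270004)) = 1/(-9110 + ((2593/643 + 96346/37785) - 270004)) = 1/(-9110 + (159926983/24295755 - 270004)) = 1/(-9110 - 6559791106037/24295755) = 1/(-6781125434087/24295755) = -24295755/6781125434087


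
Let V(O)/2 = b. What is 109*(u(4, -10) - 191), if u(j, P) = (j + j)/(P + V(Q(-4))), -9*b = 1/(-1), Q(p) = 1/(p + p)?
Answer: -229990/11 ≈ -20908.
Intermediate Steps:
Q(p) = 1/(2*p)
b = ⅑ (b = -⅑/(-1) = -⅑*(-1) = ⅑ ≈ 0.11111)
V(O) = 2/9 (V(O) = 2*(⅑) = 2/9)
u(j, P) = 2*j/(2/9 + P) (u(j, P) = (j + j)/(P + 2/9) = (2*j)/(2/9 + P) = 2*j/(2/9 + P))
109*(u(4, -10) - 191) = 109*(18*4/(2 + 9*(-10)) - 191) = 109*(18*4/(2 - 90) - 191) = 109*(18*4/(-88) - 191) = 109*(18*4*(-1/88) - 191) = 109*(-9/11 - 191) = 109*(-2110/11) = -229990/11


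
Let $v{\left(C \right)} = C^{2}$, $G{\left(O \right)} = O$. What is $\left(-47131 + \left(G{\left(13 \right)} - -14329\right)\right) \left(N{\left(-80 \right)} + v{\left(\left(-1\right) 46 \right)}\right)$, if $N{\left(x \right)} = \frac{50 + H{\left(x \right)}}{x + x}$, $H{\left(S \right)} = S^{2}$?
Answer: $- \frac{1088955479}{16} \approx -6.806 \cdot 10^{7}$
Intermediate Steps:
$N{\left(x \right)} = \frac{50 + x^{2}}{2 x}$ ($N{\left(x \right)} = \frac{50 + x^{2}}{x + x} = \frac{50 + x^{2}}{2 x}$)
$\left(-47131 + \left(G{\left(13 \right)} - -14329\right)\right) \left(N{\left(-80 \right)} + v{\left(\left(-1\right) 46 \right)}\right) = \left(-47131 + \left(13 - -14329\right)\right) \left(\left(\frac{1}{2} \left(-80\right) + \frac{25}{-80}\right) + \left(\left(-1\right) 46\right)^{2}\right) = \left(-47131 + \left(13 + 14329\right)\right) \left(\left(-40 + 25 \left(- \frac{1}{80}\right)\right) + \left(-46\right)^{2}\right) = \left(-47131 + 14342\right) \left(\left(-40 - \frac{5}{16}\right) + 2116\right) = - 32789 \left(- \frac{645}{16} + 2116\right) = \left(-32789\right) \frac{33211}{16} = - \frac{1088955479}{16}$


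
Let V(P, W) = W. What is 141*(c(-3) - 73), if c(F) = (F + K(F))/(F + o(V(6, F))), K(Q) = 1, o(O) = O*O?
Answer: -10340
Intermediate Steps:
o(O) = O²
c(F) = (1 + F)/(F + F²) (c(F) = (F + 1)/(F + F²) = (1 + F)/(F + F²))
141*(c(-3) - 73) = 141*(1/(-3) - 73) = 141*(-⅓ - 73) = 141*(-220/3) = -10340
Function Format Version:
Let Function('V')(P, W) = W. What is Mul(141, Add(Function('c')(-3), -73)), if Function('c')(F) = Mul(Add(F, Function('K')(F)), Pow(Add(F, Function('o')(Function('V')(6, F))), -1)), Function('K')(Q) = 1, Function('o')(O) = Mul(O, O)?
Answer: -10340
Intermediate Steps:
Function('o')(O) = Pow(O, 2)
Function('c')(F) = Mul(Pow(Add(F, Pow(F, 2)), -1), Add(1, F)) (Function('c')(F) = Mul(Add(F, 1), Pow(Add(F, Pow(F, 2)), -1)) = Mul(Add(1, F), Pow(Add(F, Pow(F, 2)), -1)) = Mul(Pow(Add(F, Pow(F, 2)), -1), Add(1, F)))
Mul(141, Add(Function('c')(-3), -73)) = Mul(141, Add(Pow(-3, -1), -73)) = Mul(141, Add(Rational(-1, 3), -73)) = Mul(141, Rational(-220, 3)) = -10340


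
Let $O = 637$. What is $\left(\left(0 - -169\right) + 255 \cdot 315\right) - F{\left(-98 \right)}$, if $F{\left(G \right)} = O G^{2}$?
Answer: $-6037254$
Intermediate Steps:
$F{\left(G \right)} = 637 G^{2}$
$\left(\left(0 - -169\right) + 255 \cdot 315\right) - F{\left(-98 \right)} = \left(\left(0 - -169\right) + 255 \cdot 315\right) - 637 \left(-98\right)^{2} = \left(\left(0 + 169\right) + 80325\right) - 637 \cdot 9604 = \left(169 + 80325\right) - 6117748 = 80494 - 6117748 = -6037254$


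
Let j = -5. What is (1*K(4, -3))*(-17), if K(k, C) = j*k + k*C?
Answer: 544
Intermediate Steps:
K(k, C) = -5*k + C*k (K(k, C) = -5*k + k*C = -5*k + C*k)
(1*K(4, -3))*(-17) = (1*(4*(-5 - 3)))*(-17) = (1*(4*(-8)))*(-17) = (1*(-32))*(-17) = -32*(-17) = 544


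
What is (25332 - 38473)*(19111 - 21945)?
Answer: 37241594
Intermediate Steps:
(25332 - 38473)*(19111 - 21945) = -13141*(-2834) = 37241594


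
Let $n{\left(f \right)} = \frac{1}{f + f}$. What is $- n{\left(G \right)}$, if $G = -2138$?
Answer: $\frac{1}{4276} \approx 0.00023386$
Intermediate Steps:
$n{\left(f \right)} = \frac{1}{2 f}$
$- n{\left(G \right)} = - \frac{1}{2 \left(-2138\right)} = - \frac{-1}{2 \cdot 2138} = \left(-1\right) \left(- \frac{1}{4276}\right) = \frac{1}{4276}$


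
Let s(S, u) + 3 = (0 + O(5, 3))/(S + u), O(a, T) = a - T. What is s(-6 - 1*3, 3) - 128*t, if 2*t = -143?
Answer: 27446/3 ≈ 9148.7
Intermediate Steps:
t = -143/2 (t = (1/2)*(-143) = -143/2 ≈ -71.500)
s(S, u) = -3 + 2/(S + u) (s(S, u) = -3 + (0 + (5 - 1*3))/(S + u) = -3 + (0 + (5 - 3))/(S + u) = -3 + (0 + 2)/(S + u) = -3 + 2/(S + u))
s(-6 - 1*3, 3) - 128*t = (2 - 3*(-6 - 1*3) - 3*3)/((-6 - 1*3) + 3) - 128*(-143/2) = (2 - 3*(-6 - 3) - 9)/((-6 - 3) + 3) + 9152 = (2 - 3*(-9) - 9)/(-9 + 3) + 9152 = (2 + 27 - 9)/(-6) + 9152 = -1/6*20 + 9152 = -10/3 + 9152 = 27446/3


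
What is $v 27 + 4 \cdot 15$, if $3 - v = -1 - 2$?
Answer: $222$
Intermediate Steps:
$v = 6$ ($v = 3 - \left(-1 - 2\right) = 3 - -3 = 3 + 3 = 6$)
$v 27 + 4 \cdot 15 = 6 \cdot 27 + 4 \cdot 15 = 162 + 60 = 222$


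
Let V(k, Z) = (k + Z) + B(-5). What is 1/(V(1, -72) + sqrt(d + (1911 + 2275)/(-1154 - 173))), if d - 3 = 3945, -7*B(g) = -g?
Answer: -2331539/38951809 - 49*sqrt(6946592870)/77903618 ≈ -0.11228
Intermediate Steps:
B(g) = g/7 (B(g) = -(-1)*g/7 = g/7)
d = 3948 (d = 3 + 3945 = 3948)
V(k, Z) = -5/7 + Z + k (V(k, Z) = (k + Z) + (1/7)*(-5) = (Z + k) - 5/7 = -5/7 + Z + k)
1/(V(1, -72) + sqrt(d + (1911 + 2275)/(-1154 - 173))) = 1/((-5/7 - 72 + 1) + sqrt(3948 + (1911 + 2275)/(-1154 - 173))) = 1/(-502/7 + sqrt(3948 + 4186/(-1327))) = 1/(-502/7 + sqrt(3948 + 4186*(-1/1327))) = 1/(-502/7 + sqrt(3948 - 4186/1327)) = 1/(-502/7 + sqrt(5234810/1327)) = 1/(-502/7 + sqrt(6946592870)/1327)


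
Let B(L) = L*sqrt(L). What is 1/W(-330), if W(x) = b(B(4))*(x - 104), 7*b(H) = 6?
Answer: -1/372 ≈ -0.0026882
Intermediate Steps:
B(L) = L**(3/2)
b(H) = 6/7 (b(H) = (1/7)*6 = 6/7)
W(x) = -624/7 + 6*x/7 (W(x) = 6*(x - 104)/7 = 6*(-104 + x)/7 = -624/7 + 6*x/7)
1/W(-330) = 1/(-624/7 + (6/7)*(-330)) = 1/(-624/7 - 1980/7) = 1/(-372) = -1/372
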